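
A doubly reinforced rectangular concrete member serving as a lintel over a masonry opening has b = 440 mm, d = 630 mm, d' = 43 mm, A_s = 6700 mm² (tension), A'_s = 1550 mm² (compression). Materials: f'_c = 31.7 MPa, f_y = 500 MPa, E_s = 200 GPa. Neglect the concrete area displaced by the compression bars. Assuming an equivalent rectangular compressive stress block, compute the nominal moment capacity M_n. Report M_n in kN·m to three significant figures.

M_n ≈ 1800 kN·m

Assume both tension and compression steel yield.
Net tension couple steel: A_s − A'_s = 5150 mm².
a = (A_s − A'_s) f_y / (0.85 f'_c b) = 2575000/(0.85 × 31.7 × 440) = 217.19 mm.
c = a/β₁ = 217.19/0.824 = 263.58 mm; ε'_s = 0.003(c − d')/c = 0.0025 ≥ f_y/E_s = 0.0025, so compression steel does yield.
M_n = (A_s − A'_s) f_y (d − a/2) + A'_s f_y (d − d') = [2575000 × (630 − 108.595) + 775000 × (630 − 43)] × 10⁻⁶ = 1342.62 + 454.93 = 1797.55 kN·m.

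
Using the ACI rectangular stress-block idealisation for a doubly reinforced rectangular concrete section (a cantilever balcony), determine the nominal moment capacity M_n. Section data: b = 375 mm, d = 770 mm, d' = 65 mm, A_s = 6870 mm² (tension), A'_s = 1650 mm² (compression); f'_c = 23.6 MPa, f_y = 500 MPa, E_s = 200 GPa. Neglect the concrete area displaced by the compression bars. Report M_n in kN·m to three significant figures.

Assume both tension and compression steel yield.
Net tension couple steel: A_s − A'_s = 5220 mm².
a = (A_s − A'_s) f_y / (0.85 f'_c b) = 2610000/(0.85 × 23.6 × 375) = 346.96 mm.
c = a/β₁ = 346.96/0.85 = 408.19 mm; ε'_s = 0.003(c − d')/c = 0.0025 ≥ f_y/E_s = 0.0025, so compression steel does yield.
M_n = (A_s − A'_s) f_y (d − a/2) + A'_s f_y (d − d') = [2610000 × (770 − 173.48) + 825000 × (770 − 65)] × 10⁻⁶ = 1556.92 + 581.63 = 2138.55 kN·m.

M_n ≈ 2140 kN·m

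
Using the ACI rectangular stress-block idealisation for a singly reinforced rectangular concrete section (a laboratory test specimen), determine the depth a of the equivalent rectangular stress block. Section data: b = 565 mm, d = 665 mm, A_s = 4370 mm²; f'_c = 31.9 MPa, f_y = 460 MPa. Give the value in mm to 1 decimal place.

T = A_s f_y = 4370 × 460 = 2010200 N = 2010.2 kN.
Setting C = 0.85 f'_c a b equal to T: a = 2010200/(0.85 × 31.9 × 565) = 131.2 mm.

a ≈ 131.2 mm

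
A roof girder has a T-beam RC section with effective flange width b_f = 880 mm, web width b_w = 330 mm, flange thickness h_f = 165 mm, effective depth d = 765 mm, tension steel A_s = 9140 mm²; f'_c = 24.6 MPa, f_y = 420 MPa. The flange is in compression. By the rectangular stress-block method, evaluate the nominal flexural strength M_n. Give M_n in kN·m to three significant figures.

Tension: T = A_s f_y = 9140 × 420 = 3838800 N.
Try a within the flange: a = T/(0.85 f'_c b_f) = 3838800/(0.85 × 24.6 × 880) = 208.62 mm.
a = 208.62 > h_f = 165 mm: the block extends into the web. Split into flange-overhang and web parts.
C_f = 0.85 f'_c (b_f − b_w) h_f = 0.85 × 24.6 × (880 − 330) × 165 = 1897583 N.
Remaining web compression depth: a_w = (T − C_f)/(0.85 f'_c b_w) = (3838800 − 1897583)/(0.85 × 24.6 × 330) = 281.32 mm.
M_n = C_f(d − h_f/2) + (T − C_f)(d − a_w/2) = 1897583 × (765 − 82.5) + 1941217 × (765 − 140.66) = 1295.10 + 1211.98 = 2507.08 × 10⁶ N·mm.
M_n = 2507.08 kN·m.

M_n ≈ 2510 kN·m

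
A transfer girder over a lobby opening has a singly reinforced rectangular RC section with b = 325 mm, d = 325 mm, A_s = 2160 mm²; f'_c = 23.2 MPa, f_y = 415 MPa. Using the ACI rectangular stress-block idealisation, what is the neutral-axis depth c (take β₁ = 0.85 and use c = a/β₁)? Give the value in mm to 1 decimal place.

T = A_s f_y = 2160 × 415 = 896400 N = 896.4 kN.
Setting C = 0.85 f'_c a b equal to T: a = 896400/(0.85 × 23.2 × 325) = 139.866 mm.
With β₁ = 0.85, c = a/β₁ = 139.866/0.85 = 164.5 mm.

c ≈ 164.5 mm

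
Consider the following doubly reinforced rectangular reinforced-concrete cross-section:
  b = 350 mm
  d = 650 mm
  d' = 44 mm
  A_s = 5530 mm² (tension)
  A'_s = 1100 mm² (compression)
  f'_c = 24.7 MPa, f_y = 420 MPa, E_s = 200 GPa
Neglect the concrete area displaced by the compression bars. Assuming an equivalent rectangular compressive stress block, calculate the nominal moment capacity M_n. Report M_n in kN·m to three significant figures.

Assume both tension and compression steel yield.
Net tension couple steel: A_s − A'_s = 4430 mm².
a = (A_s − A'_s) f_y / (0.85 f'_c b) = 1860600/(0.85 × 24.7 × 350) = 253.20 mm.
c = a/β₁ = 253.20/0.85 = 297.88 mm; ε'_s = 0.003(c − d')/c = 0.0026 ≥ f_y/E_s = 0.0021, so compression steel does yield.
M_n = (A_s − A'_s) f_y (d − a/2) + A'_s f_y (d − d') = [1860600 × (650 − 126.6) + 462000 × (650 − 44)] × 10⁻⁶ = 973.84 + 279.97 = 1253.81 kN·m.

M_n ≈ 1250 kN·m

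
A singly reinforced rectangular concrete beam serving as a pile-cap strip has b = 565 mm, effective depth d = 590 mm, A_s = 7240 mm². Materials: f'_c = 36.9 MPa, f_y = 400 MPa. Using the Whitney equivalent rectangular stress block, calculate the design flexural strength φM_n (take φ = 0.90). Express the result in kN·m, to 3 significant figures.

φM_n ≈ 1320 kN·m

T = A_s f_y = 7240 × 400 = 2896000 N = 2896 kN.
From C = T: a = T/(0.85 f'_c b) = 2896000/(0.85 × 36.9 × 565) = 163.42 mm.
M_n = T(d − a/2) = 2896 kN × (590 − 81.71) mm = 1472.01 kN·m.
φM_n = 0.90 × 1472.01 = 1324.81 kN·m.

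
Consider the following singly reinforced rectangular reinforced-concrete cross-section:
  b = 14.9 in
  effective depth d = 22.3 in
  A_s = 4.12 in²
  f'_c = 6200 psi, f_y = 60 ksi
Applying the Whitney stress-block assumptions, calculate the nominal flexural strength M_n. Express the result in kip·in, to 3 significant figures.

M_n ≈ 5120 kip·in

T = A_s f_y = 4.12 × 60 = 247.2 kips.
a = T/(0.85 f'_c b) = 247.2/(0.85 × 6.2 × 14.9) = 3.148 in.
M_n = T(d − a/2) = 247.2 × (22.3 − 1.574) = 5123.5 kip·in.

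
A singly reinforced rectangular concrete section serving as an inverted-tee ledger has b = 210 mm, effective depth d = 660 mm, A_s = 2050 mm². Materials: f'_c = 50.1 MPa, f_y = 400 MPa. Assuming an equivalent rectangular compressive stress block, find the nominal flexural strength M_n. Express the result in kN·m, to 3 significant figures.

T = A_s f_y = 2050 × 400 = 820000 N = 820 kN.
From C = T: a = T/(0.85 f'_c b) = 820000/(0.85 × 50.1 × 210) = 91.69 mm.
M_n = T(d − a/2) = 820 kN × (660 − 45.845) mm = 503.61 kN·m.

M_n ≈ 504 kN·m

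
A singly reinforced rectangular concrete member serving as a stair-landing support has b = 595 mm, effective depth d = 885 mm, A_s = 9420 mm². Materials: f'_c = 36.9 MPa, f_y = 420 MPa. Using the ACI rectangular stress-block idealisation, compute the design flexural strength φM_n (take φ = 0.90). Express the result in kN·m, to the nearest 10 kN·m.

φM_n ≈ 2770 kN·m

T = A_s f_y = 9420 × 420 = 3956400 N = 3956.4 kN.
From C = T: a = T/(0.85 f'_c b) = 3956400/(0.85 × 36.9 × 595) = 212.00 mm.
M_n = T(d − a/2) = 3956.4 kN × (885 − 106) mm = 3082.04 kN·m.
φM_n = 0.90 × 3082.04 = 2773.84 kN·m.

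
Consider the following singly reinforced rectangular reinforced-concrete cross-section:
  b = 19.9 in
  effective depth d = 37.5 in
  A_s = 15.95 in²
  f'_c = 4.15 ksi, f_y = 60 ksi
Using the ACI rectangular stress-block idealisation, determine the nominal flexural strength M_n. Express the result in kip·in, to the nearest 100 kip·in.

M_n ≈ 29400 kip·in

T = A_s f_y = 15.95 × 60 = 957 kips.
a = T/(0.85 f'_c b) = 957/(0.85 × 4.15 × 19.9) = 13.633 in.
M_n = T(d − a/2) = 957 × (37.5 − 6.8165) = 29364.1 kip·in.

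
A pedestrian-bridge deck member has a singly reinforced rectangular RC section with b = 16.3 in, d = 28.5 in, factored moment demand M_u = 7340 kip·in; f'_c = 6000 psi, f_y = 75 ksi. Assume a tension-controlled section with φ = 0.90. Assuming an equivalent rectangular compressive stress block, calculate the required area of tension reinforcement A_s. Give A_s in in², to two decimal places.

M_n = M_u/φ = 7340/0.90 = 8155.56 kip·in.
From M_n = 0.85 f'_c a b (d − a/2):
a = d − √(d² − 2M_n/(0.85 f'_c b)) = 28.5 − √(28.5² − 2 × 8155.56/(0.85 × 6 × 16.3)) = 3.680 in.
A_s = 0.85 f'_c a b / f_y = 0.85 × 6 × 3.680 × 16.3 / 75 = 4.079 in².

A_s ≈ 4.08 in²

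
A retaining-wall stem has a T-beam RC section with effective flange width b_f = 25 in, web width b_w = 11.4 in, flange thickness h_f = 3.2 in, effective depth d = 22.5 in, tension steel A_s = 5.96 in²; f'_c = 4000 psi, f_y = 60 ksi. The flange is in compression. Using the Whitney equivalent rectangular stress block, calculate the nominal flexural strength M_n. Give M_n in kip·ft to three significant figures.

M_n ≈ 604 kip·ft

Tension: T = A_s f_y = 5.96 × 60 = 357.6 kips.
Try a within the flange: a = T/(0.85 f'_c b_f) = 357.6/(0.85 × 4 × 25) = 4.207 in.
a = 4.207 > h_f = 3.2 in: the block extends into the web. Split into flange-overhang and web parts.
C_f = 0.85 f'_c (b_f − b_w) h_f = 0.85 × 4 × (25 − 11.4) × 3.2 = 148.0 kips.
Remaining web compression depth: a_w = (T − C_f)/(0.85 f'_c b_w) = (357.6 − 148.0)/(0.85 × 4 × 11.4) = 5.408 in.
M_n = C_f(d − h_f/2) + (T − C_f)(d − a_w/2) = 148.0 × (22.5 − 1.6) + 209.6 × (22.5 − 2.704) = 3093.2 + 4149.2 = 7242.4 kip·in.
M_n = 7242.4/12 = 603.53 kip·ft.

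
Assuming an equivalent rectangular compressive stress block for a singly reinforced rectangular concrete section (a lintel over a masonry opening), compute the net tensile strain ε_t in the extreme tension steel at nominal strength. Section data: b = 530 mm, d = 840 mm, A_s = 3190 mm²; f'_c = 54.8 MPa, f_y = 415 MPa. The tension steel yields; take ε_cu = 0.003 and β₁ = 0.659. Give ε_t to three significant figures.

ε_t ≈ 0.0280

a = A_s f_y/(0.85 f'_c b) = 53.62 mm.
β₁ = 0.659, so c = a/β₁ = 53.62/0.659 = 81.37 mm.
From the linear strain diagram with ε_cu = 0.003: ε_t = 0.003 (d − c)/c = 0.003 × (840 − 81.37)/81.37 = 0.0280.
Since ε_t ≥ 0.005, the section is tension-controlled.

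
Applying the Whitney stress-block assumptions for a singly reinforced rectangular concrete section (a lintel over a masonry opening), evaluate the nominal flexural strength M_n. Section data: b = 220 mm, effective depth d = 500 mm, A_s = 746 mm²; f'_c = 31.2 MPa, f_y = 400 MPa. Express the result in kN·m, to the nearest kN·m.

T = A_s f_y = 746 × 400 = 298400 N = 298.4 kN.
From C = T: a = T/(0.85 f'_c b) = 298400/(0.85 × 31.2 × 220) = 51.14 mm.
M_n = T(d − a/2) = 298.4 kN × (500 − 25.57) mm = 141.57 kN·m.

M_n ≈ 142 kN·m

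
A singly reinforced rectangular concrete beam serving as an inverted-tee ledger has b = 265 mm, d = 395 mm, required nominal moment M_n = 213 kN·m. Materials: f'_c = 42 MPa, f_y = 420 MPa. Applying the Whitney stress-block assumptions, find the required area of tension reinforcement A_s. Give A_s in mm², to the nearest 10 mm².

A_s ≈ 1390 mm²

With M_n = 0.85 f'_c a b (d − a/2), solve the quadratic for a:
a = d − √(d² − 2M_n/(0.85 f'_c b)) = 395 − √(395² − 2 × 213×10⁶/(0.85 × 42 × 265)) = 61.84 mm.
A_s = 0.85 f'_c a b / f_y = 0.85 × 42 × 61.84 × 265 / 420 = 1392.9 mm².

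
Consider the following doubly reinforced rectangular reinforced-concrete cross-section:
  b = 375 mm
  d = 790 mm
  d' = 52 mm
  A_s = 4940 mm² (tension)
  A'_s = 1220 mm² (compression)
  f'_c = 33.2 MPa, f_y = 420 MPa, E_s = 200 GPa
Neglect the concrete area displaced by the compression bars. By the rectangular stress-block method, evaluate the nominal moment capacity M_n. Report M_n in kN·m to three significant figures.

M_n ≈ 1500 kN·m

Assume both tension and compression steel yield.
Net tension couple steel: A_s − A'_s = 3720 mm².
a = (A_s − A'_s) f_y / (0.85 f'_c b) = 1562400/(0.85 × 33.2 × 375) = 147.64 mm.
c = a/β₁ = 147.64/0.813 = 181.60 mm; ε'_s = 0.003(c − d')/c = 0.0021 ≥ f_y/E_s = 0.0021, so compression steel does yield.
M_n = (A_s − A'_s) f_y (d − a/2) + A'_s f_y (d − d') = [1562400 × (790 − 73.82) + 512400 × (790 − 52)] × 10⁻⁶ = 1118.96 + 378.15 = 1497.11 kN·m.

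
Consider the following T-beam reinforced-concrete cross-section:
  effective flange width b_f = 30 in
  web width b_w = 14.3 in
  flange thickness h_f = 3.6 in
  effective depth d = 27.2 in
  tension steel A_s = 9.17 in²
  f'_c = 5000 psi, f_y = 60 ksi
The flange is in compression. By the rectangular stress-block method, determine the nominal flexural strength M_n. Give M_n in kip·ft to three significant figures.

Tension: T = A_s f_y = 9.17 × 60 = 550.2 kips.
Try a within the flange: a = T/(0.85 f'_c b_f) = 550.2/(0.85 × 5 × 30) = 4.315 in.
a = 4.315 > h_f = 3.6 in: the block extends into the web. Split into flange-overhang and web parts.
C_f = 0.85 f'_c (b_f − b_w) h_f = 0.85 × 5 × (30 − 14.3) × 3.6 = 240.2 kips.
Remaining web compression depth: a_w = (T − C_f)/(0.85 f'_c b_w) = (550.2 − 240.2)/(0.85 × 5 × 14.3) = 5.101 in.
M_n = C_f(d − h_f/2) + (T − C_f)(d − a_w/2) = 240.2 × (27.2 − 1.8) + 310 × (27.2 − 2.5505) = 6101.1 + 7641.3 = 13742.4 kip·in.
M_n = 13742.4/12 = 1145.20 kip·ft.

M_n ≈ 1150 kip·ft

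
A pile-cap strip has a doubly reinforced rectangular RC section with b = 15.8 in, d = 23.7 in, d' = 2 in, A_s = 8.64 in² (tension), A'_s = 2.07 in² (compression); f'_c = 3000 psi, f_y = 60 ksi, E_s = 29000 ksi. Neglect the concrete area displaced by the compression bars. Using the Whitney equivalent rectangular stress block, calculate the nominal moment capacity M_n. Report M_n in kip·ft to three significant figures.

M_n ≈ 842 kip·ft

Assume both steels yield.
a = (A_s − A'_s) f_y/(0.85 f'_c b) = (8.64 − 2.07) × 60/(0.85 × 3 × 15.8) = 9.784 in.
c = a/β₁ = 9.784/0.85 = 11.511 in; ε'_s = 0.003(c − d')/c = 0.0025 ≥ ε_y = 0.0021, so the compression steel yields.
M_n = (A_s − A'_s) f_y (d − a/2) + A'_s f_y (d − d') = 394.2 × (23.7 − 4.892) + 124.2 × (23.7 − 2) = 7414.1 + 2695.1 = 10109.2 kip·in = 10109.2/12 = 842.43 kip·ft.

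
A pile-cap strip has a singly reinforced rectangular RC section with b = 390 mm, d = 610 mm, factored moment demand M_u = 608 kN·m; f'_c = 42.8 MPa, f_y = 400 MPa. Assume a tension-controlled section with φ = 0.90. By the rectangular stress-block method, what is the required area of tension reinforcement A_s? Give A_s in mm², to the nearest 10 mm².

M_n = M_u/φ = 608/0.90 = 675.556 kN·m.
With M_n = 0.85 f'_c a b (d − a/2), solve the quadratic for a:
a = d − √(d² − 2M_n/(0.85 f'_c b)) = 610 − √(610² − 2 × 675.556×10⁶/(0.85 × 42.8 × 390)) = 83.81 mm.
A_s = 0.85 f'_c a b / f_y = 0.85 × 42.8 × 83.81 × 390 / 400 = 2972.8 mm².

A_s ≈ 2970 mm²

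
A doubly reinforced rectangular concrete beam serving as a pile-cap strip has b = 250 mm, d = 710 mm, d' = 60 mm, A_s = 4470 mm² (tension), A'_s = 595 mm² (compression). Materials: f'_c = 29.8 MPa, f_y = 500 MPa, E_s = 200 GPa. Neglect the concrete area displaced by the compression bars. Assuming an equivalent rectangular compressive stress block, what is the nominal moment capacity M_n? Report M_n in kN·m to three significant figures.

Assume both tension and compression steel yield.
Net tension couple steel: A_s − A'_s = 3875 mm².
a = (A_s − A'_s) f_y / (0.85 f'_c b) = 1937500/(0.85 × 29.8 × 250) = 305.96 mm.
c = a/β₁ = 305.96/0.837 = 365.54 mm; ε'_s = 0.003(c − d')/c = 0.0025 ≥ f_y/E_s = 0.0025, so compression steel does yield.
M_n = (A_s − A'_s) f_y (d − a/2) + A'_s f_y (d − d') = [1937500 × (710 − 152.98) + 297500 × (710 − 60)] × 10⁻⁶ = 1079.23 + 193.38 = 1272.61 kN·m.

M_n ≈ 1270 kN·m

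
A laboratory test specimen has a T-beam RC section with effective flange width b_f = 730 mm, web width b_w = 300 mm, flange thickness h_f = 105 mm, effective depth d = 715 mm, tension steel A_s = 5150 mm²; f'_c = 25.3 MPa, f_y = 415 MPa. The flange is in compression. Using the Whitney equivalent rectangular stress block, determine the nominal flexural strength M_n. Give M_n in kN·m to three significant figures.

Tension: T = A_s f_y = 5150 × 415 = 2137250 N.
Try a within the flange: a = T/(0.85 f'_c b_f) = 2137250/(0.85 × 25.3 × 730) = 136.14 mm.
a = 136.14 > h_f = 105 mm: the block extends into the web. Split into flange-overhang and web parts.
C_f = 0.85 f'_c (b_f − b_w) h_f = 0.85 × 25.3 × (730 − 300) × 105 = 970951 N.
Remaining web compression depth: a_w = (T − C_f)/(0.85 f'_c b_w) = (2137250 − 970951)/(0.85 × 25.3 × 300) = 180.78 mm.
M_n = C_f(d − h_f/2) + (T − C_f)(d − a_w/2) = 970951 × (715 − 52.5) + 1166299 × (715 − 90.39) = 643.26 + 728.48 = 1371.74 × 10⁶ N·mm.
M_n = 1371.74 kN·m.

M_n ≈ 1370 kN·m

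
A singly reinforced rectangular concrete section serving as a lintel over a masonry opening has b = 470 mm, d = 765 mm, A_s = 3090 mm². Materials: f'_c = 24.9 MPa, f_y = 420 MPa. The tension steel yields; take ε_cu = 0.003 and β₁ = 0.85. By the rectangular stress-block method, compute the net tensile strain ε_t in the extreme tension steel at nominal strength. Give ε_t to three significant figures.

ε_t ≈ 0.0120

a = A_s f_y/(0.85 f'_c b) = 130.46 mm.
β₁ = 0.85, so c = a/β₁ = 130.46/0.85 = 153.48 mm.
From the linear strain diagram with ε_cu = 0.003: ε_t = 0.003 (d − c)/c = 0.003 × (765 − 153.48)/153.48 = 0.0120.
Since ε_t ≥ 0.005, the section is tension-controlled.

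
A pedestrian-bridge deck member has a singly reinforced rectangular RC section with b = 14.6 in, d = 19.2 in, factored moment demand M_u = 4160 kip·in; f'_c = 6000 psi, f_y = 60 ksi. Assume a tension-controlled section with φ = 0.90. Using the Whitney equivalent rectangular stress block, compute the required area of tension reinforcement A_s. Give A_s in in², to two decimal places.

A_s ≈ 4.42 in²

M_n = M_u/φ = 4160/0.90 = 4622.22 kip·in.
From M_n = 0.85 f'_c a b (d − a/2):
a = d − √(d² − 2M_n/(0.85 f'_c b)) = 19.2 − √(19.2² − 2 × 4622.22/(0.85 × 6 × 14.6)) = 3.564 in.
A_s = 0.85 f'_c a b / f_y = 0.85 × 6 × 3.564 × 14.6 / 60 = 4.423 in².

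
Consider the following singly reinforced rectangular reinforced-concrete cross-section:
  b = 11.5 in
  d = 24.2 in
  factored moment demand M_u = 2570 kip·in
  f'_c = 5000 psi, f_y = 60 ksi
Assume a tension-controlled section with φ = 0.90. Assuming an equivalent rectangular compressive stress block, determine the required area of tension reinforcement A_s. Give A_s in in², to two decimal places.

M_n = M_u/φ = 2570/0.90 = 2855.56 kip·in.
From M_n = 0.85 f'_c a b (d − a/2):
a = d − √(d² − 2M_n/(0.85 f'_c b)) = 24.2 − √(24.2² − 2 × 2855.56/(0.85 × 5 × 11.5)) = 2.548 in.
A_s = 0.85 f'_c a b / f_y = 0.85 × 5 × 2.548 × 11.5 / 60 = 2.076 in².

A_s ≈ 2.08 in²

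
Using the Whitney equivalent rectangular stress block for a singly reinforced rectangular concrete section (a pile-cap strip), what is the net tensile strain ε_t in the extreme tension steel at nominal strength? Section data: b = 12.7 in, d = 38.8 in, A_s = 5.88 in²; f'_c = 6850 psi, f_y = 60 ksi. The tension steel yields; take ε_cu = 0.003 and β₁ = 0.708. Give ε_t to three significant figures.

a = A_s f_y/(0.85 f'_c b) = 4.771 in.
β₁ = 0.708, so c = a/β₁ = 4.771/0.708 = 6.739 in.
From the linear strain diagram with ε_cu = 0.003: ε_t = 0.003 (d − c)/c = 0.003 × (38.8 − 6.739)/6.739 = 0.0143.
Since ε_t ≥ 0.005, the section is tension-controlled.

ε_t ≈ 0.0143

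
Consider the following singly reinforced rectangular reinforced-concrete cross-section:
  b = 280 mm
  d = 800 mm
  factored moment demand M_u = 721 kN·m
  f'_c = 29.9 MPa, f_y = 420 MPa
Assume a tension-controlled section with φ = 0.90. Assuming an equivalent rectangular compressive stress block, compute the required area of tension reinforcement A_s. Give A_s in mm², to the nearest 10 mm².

M_n = M_u/φ = 721/0.90 = 801.111 kN·m.
With M_n = 0.85 f'_c a b (d − a/2), solve the quadratic for a:
a = d − √(d² − 2M_n/(0.85 f'_c b)) = 800 − √(800² − 2 × 801.111×10⁶/(0.85 × 29.9 × 280)) = 155.91 mm.
A_s = 0.85 f'_c a b / f_y = 0.85 × 29.9 × 155.91 × 280 / 420 = 2641.6 mm².

A_s ≈ 2640 mm²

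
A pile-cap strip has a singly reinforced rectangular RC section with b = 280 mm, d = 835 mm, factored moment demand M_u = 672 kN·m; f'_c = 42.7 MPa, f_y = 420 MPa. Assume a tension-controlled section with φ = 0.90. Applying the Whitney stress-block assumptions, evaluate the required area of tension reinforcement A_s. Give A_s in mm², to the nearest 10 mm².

A_s ≈ 2250 mm²

M_n = M_u/φ = 672/0.90 = 746.667 kN·m.
With M_n = 0.85 f'_c a b (d − a/2), solve the quadratic for a:
a = d − √(d² − 2M_n/(0.85 f'_c b)) = 835 − √(835² − 2 × 746.667×10⁶/(0.85 × 42.7 × 280)) = 93.19 mm.
A_s = 0.85 f'_c a b / f_y = 0.85 × 42.7 × 93.19 × 280 / 420 = 2254.9 mm².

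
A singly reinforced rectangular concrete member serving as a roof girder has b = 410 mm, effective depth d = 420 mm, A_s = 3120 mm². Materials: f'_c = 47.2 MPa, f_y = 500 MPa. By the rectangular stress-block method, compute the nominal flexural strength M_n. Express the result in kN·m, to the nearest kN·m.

M_n ≈ 581 kN·m

T = A_s f_y = 3120 × 500 = 1560000 N = 1560 kN.
From C = T: a = T/(0.85 f'_c b) = 1560000/(0.85 × 47.2 × 410) = 94.84 mm.
M_n = T(d − a/2) = 1560 kN × (420 − 47.42) mm = 581.22 kN·m.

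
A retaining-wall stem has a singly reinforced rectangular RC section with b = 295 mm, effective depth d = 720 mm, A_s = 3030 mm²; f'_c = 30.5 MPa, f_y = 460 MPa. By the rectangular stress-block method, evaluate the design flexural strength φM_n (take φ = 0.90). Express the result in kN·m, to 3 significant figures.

φM_n ≈ 789 kN·m

T = A_s f_y = 3030 × 460 = 1393800 N = 1393.8 kN.
From C = T: a = T/(0.85 f'_c b) = 1393800/(0.85 × 30.5 × 295) = 182.25 mm.
M_n = T(d − a/2) = 1393.8 kN × (720 − 91.125) mm = 876.53 kN·m.
φM_n = 0.90 × 876.53 = 788.88 kN·m.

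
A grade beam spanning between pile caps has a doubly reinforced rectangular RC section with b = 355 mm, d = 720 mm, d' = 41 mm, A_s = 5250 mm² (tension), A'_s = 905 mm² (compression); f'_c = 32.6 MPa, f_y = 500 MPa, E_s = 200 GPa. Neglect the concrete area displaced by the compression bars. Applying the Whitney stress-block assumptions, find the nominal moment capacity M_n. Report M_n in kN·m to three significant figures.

M_n ≈ 1630 kN·m

Assume both tension and compression steel yield.
Net tension couple steel: A_s − A'_s = 4345 mm².
a = (A_s − A'_s) f_y / (0.85 f'_c b) = 2172500/(0.85 × 32.6 × 355) = 220.85 mm.
c = a/β₁ = 220.85/0.817 = 270.32 mm; ε'_s = 0.003(c − d')/c = 0.0025 ≥ f_y/E_s = 0.0025, so compression steel does yield.
M_n = (A_s − A'_s) f_y (d − a/2) + A'_s f_y (d − d') = [2172500 × (720 − 110.425) + 452500 × (720 − 41)] × 10⁻⁶ = 1324.30 + 307.25 = 1631.55 kN·m.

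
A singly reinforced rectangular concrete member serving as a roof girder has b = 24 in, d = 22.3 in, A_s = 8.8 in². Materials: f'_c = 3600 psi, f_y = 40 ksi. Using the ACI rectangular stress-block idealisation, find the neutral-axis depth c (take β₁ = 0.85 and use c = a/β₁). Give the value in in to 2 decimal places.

c ≈ 5.64 in

T = A_s f_y = 8.8 × 40 = 352 kips.
a = T/(0.85 f'_c b) = 352/(0.85 × 3.6 × 24) = 4.7930 in.
With β₁ = 0.85, c = a/β₁ = 4.7930/0.85 = 5.64 in.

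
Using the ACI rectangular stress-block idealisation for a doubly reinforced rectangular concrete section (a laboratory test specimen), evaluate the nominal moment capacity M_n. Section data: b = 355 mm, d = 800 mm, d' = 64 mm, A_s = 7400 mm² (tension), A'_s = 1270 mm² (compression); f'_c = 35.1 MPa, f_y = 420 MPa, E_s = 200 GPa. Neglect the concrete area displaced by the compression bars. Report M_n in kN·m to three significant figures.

Assume both tension and compression steel yield.
Net tension couple steel: A_s − A'_s = 6130 mm².
a = (A_s − A'_s) f_y / (0.85 f'_c b) = 2574600/(0.85 × 35.1 × 355) = 243.08 mm.
c = a/β₁ = 243.08/0.799 = 304.23 mm; ε'_s = 0.003(c − d')/c = 0.0024 ≥ f_y/E_s = 0.0021, so compression steel does yield.
M_n = (A_s − A'_s) f_y (d − a/2) + A'_s f_y (d − d') = [2574600 × (800 − 121.54) + 533400 × (800 − 64)] × 10⁻⁶ = 1746.76 + 392.58 = 2139.34 kN·m.

M_n ≈ 2140 kN·m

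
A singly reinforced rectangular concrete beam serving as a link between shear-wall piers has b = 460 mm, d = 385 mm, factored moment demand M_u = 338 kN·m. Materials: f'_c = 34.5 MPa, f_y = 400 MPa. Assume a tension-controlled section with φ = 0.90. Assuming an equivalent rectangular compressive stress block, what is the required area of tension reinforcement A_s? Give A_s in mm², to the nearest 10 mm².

M_n = M_u/φ = 338/0.90 = 375.556 kN·m.
With M_n = 0.85 f'_c a b (d − a/2), solve the quadratic for a:
a = d − √(d² − 2M_n/(0.85 f'_c b)) = 385 − √(385² − 2 × 375.556×10⁶/(0.85 × 34.5 × 460)) = 80.79 mm.
A_s = 0.85 f'_c a b / f_y = 0.85 × 34.5 × 80.79 × 460 / 400 = 2724.5 mm².

A_s ≈ 2720 mm²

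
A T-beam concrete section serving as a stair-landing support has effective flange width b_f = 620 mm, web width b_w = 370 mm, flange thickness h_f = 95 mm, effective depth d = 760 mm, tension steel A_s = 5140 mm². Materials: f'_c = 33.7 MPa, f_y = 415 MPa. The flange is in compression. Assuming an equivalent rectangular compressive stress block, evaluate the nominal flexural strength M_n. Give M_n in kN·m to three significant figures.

M_n ≈ 1490 kN·m

Tension: T = A_s f_y = 5140 × 415 = 2133100 N.
Try a within the flange: a = T/(0.85 f'_c b_f) = 2133100/(0.85 × 33.7 × 620) = 120.11 mm.
a = 120.11 > h_f = 95 mm: the block extends into the web. Split into flange-overhang and web parts.
C_f = 0.85 f'_c (b_f − b_w) h_f = 0.85 × 33.7 × (620 − 370) × 95 = 680319 N.
Remaining web compression depth: a_w = (T − C_f)/(0.85 f'_c b_w) = (2133100 − 680319)/(0.85 × 33.7 × 370) = 137.07 mm.
M_n = C_f(d − h_f/2) + (T − C_f)(d − a_w/2) = 680319 × (760 − 47.5) + 1452781 × (760 − 68.535) = 484.73 + 1004.55 = 1489.28 × 10⁶ N·mm.
M_n = 1489.28 kN·m.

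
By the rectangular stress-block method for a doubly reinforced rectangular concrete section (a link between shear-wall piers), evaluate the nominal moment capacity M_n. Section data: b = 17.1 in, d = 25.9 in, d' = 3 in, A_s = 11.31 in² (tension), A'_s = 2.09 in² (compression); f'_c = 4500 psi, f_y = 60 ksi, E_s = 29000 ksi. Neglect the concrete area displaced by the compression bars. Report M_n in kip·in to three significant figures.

M_n ≈ 14900 kip·in

Assume both steels yield.
a = (A_s − A'_s) f_y/(0.85 f'_c b) = (11.31 − 2.09) × 60/(0.85 × 4.5 × 17.1) = 8.458 in.
c = a/β₁ = 8.458/0.825 = 10.252 in; ε'_s = 0.003(c − d')/c = 0.0021 ≥ ε_y = 0.0021, so the compression steel yields.
M_n = (A_s − A'_s) f_y (d − a/2) + A'_s f_y (d − d') = 553.2 × (25.9 − 4.229) + 125.4 × (25.9 − 3) = 11988.4 + 2871.7 = 14860.1 kip·in.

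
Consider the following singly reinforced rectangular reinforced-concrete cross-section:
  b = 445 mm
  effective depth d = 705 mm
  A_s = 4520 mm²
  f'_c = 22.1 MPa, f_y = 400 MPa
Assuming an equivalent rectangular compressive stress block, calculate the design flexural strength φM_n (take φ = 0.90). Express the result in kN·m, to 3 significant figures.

T = A_s f_y = 4520 × 400 = 1808000 N = 1808 kN.
From C = T: a = T/(0.85 f'_c b) = 1808000/(0.85 × 22.1 × 445) = 216.29 mm.
M_n = T(d − a/2) = 1808 kN × (705 − 108.145) mm = 1079.11 kN·m.
φM_n = 0.90 × 1079.11 = 971.20 kN·m.

φM_n ≈ 971 kN·m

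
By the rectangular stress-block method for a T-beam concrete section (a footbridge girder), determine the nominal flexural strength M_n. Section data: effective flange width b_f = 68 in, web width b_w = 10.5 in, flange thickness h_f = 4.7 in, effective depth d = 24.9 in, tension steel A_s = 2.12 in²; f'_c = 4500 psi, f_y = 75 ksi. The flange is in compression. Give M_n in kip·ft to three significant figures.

Tension: T = A_s f_y = 2.12 × 75 = 159 kips.
Try a within the flange: a = T/(0.85 f'_c b_f) = 159/(0.85 × 4.5 × 68) = 0.611 in.
Since a = 0.611 ≤ h_f = 4.7 in, the stress block lies entirely in the flange; analyse as a rectangular beam of width b_f.
M_n = T(d − a/2) = 159 × (24.9 − 0.3055) = 3910.5 kip·in.
M_n = 3910.5/12 = 325.88 kip·ft.

M_n ≈ 326 kip·ft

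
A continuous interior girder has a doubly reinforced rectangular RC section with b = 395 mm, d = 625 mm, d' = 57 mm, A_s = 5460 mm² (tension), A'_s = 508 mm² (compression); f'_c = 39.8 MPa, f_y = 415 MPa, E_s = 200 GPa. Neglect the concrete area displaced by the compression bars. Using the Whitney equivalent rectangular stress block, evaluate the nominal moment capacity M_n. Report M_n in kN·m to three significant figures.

M_n ≈ 1250 kN·m

Assume both tension and compression steel yield.
Net tension couple steel: A_s − A'_s = 4952 mm².
a = (A_s − A'_s) f_y / (0.85 f'_c b) = 2055080/(0.85 × 39.8 × 395) = 153.79 mm.
c = a/β₁ = 153.79/0.766 = 200.77 mm; ε'_s = 0.003(c − d')/c = 0.0021 ≥ f_y/E_s = 0.0021, so compression steel does yield.
M_n = (A_s − A'_s) f_y (d − a/2) + A'_s f_y (d − d') = [2055080 × (625 − 76.895) + 210820 × (625 − 57)] × 10⁻⁶ = 1126.40 + 119.75 = 1246.15 kN·m.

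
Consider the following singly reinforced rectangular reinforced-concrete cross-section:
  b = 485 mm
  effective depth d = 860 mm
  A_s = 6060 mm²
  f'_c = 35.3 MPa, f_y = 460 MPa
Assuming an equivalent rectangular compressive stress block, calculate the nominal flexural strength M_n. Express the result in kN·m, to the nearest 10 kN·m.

M_n ≈ 2130 kN·m

T = A_s f_y = 6060 × 460 = 2787600 N = 2787.6 kN.
From C = T: a = T/(0.85 f'_c b) = 2787600/(0.85 × 35.3 × 485) = 191.56 mm.
M_n = T(d − a/2) = 2787.6 kN × (860 − 95.78) mm = 2130.34 kN·m.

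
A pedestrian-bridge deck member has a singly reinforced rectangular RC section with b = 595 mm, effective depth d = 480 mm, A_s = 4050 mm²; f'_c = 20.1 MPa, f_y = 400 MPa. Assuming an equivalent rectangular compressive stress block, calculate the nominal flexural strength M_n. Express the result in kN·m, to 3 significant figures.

T = A_s f_y = 4050 × 400 = 1620000 N = 1620 kN.
From C = T: a = T/(0.85 f'_c b) = 1620000/(0.85 × 20.1 × 595) = 159.36 mm.
M_n = T(d − a/2) = 1620 kN × (480 − 79.68) mm = 648.52 kN·m.

M_n ≈ 649 kN·m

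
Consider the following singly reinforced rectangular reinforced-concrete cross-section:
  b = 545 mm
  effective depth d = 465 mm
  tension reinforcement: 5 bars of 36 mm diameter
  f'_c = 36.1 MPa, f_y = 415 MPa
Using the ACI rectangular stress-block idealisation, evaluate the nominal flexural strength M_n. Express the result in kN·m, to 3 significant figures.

M_n ≈ 849 kN·m

A_s = 5 × 1018 = 5090 mm².
T = A_s f_y = 5090 × 415 = 2112350 N = 2112.35 kN.
From C = T: a = T/(0.85 f'_c b) = 2112350/(0.85 × 36.1 × 545) = 126.31 mm.
M_n = T(d − a/2) = 2112.35 kN × (465 − 63.155) mm = 848.84 kN·m.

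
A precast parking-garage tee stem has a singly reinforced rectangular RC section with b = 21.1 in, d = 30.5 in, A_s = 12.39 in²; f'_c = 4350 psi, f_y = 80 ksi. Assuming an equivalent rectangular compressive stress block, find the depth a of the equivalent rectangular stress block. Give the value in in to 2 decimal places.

a ≈ 12.70 in

T = A_s f_y = 12.39 × 80 = 991.2 kips.
a = T/(0.85 f'_c b) = 991.2/(0.85 × 4.35 × 21.1) = 12.70 in.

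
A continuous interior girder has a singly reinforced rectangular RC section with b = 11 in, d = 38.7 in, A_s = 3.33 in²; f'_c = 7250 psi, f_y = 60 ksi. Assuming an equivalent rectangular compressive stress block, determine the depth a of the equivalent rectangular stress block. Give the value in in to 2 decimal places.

T = A_s f_y = 3.33 × 60 = 199.8 kips.
a = T/(0.85 f'_c b) = 199.8/(0.85 × 7.25 × 11) = 2.95 in.

a ≈ 2.95 in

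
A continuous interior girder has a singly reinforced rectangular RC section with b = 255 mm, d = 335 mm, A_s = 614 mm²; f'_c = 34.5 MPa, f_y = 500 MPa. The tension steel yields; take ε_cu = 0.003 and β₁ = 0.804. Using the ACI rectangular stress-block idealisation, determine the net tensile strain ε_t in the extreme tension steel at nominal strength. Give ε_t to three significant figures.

ε_t ≈ 0.0167

a = A_s f_y/(0.85 f'_c b) = 41.05 mm.
β₁ = 0.804, so c = a/β₁ = 41.05/0.804 = 51.06 mm.
From the linear strain diagram with ε_cu = 0.003: ε_t = 0.003 (d − c)/c = 0.003 × (335 − 51.06)/51.06 = 0.0167.
Since ε_t ≥ 0.005, the section is tension-controlled.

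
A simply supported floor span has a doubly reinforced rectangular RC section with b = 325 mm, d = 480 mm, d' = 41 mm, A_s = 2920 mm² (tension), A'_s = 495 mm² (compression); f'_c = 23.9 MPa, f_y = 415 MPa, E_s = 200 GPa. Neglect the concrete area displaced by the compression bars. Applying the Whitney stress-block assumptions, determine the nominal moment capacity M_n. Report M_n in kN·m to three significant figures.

M_n ≈ 497 kN·m

Assume both tension and compression steel yield.
Net tension couple steel: A_s − A'_s = 2425 mm².
a = (A_s − A'_s) f_y / (0.85 f'_c b) = 1006375/(0.85 × 23.9 × 325) = 152.43 mm.
c = a/β₁ = 152.43/0.85 = 179.33 mm; ε'_s = 0.003(c − d')/c = 0.0023 ≥ f_y/E_s = 0.0021, so compression steel does yield.
M_n = (A_s − A'_s) f_y (d − a/2) + A'_s f_y (d − d') = [1006375 × (480 − 76.215) + 205425 × (480 − 41)] × 10⁻⁶ = 406.36 + 90.18 = 496.54 kN·m.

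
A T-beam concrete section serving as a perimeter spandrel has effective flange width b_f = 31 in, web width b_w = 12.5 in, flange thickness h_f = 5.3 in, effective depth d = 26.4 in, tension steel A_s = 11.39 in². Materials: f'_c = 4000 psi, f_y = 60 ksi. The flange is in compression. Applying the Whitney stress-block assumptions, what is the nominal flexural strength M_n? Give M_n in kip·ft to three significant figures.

M_n ≈ 1310 kip·ft

Tension: T = A_s f_y = 11.39 × 60 = 683.4 kips.
Try a within the flange: a = T/(0.85 f'_c b_f) = 683.4/(0.85 × 4 × 31) = 6.484 in.
a = 6.484 > h_f = 5.3 in: the block extends into the web. Split into flange-overhang and web parts.
C_f = 0.85 f'_c (b_f − b_w) h_f = 0.85 × 4 × (31 − 12.5) × 5.3 = 333.4 kips.
Remaining web compression depth: a_w = (T − C_f)/(0.85 f'_c b_w) = (683.4 − 333.4)/(0.85 × 4 × 12.5) = 8.235 in.
M_n = C_f(d − h_f/2) + (T − C_f)(d − a_w/2) = 333.4 × (26.4 − 2.65) + 350 × (26.4 − 4.1175) = 7918.3 + 7798.9 = 15717.2 kip·in.
M_n = 15717.2/12 = 1309.77 kip·ft.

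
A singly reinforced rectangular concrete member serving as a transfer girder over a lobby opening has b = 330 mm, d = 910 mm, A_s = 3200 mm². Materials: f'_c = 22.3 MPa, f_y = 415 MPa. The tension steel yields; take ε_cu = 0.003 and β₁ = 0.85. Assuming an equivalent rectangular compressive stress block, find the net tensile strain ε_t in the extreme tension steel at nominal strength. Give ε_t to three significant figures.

ε_t ≈ 0.00793

a = A_s f_y/(0.85 f'_c b) = 212.31 mm.
β₁ = 0.85, so c = a/β₁ = 212.31/0.85 = 249.78 mm.
From the linear strain diagram with ε_cu = 0.003: ε_t = 0.003 (d − c)/c = 0.003 × (910 − 249.78)/249.78 = 0.00793.
Since ε_t ≥ 0.005, the section is tension-controlled.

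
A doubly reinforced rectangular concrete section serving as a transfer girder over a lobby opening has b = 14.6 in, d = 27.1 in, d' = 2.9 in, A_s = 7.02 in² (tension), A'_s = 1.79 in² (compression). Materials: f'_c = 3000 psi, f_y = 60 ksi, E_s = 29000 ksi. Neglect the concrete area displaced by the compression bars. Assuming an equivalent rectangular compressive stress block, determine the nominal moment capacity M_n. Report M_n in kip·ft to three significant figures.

M_n ≈ 815 kip·ft

Assume both steels yield.
a = (A_s − A'_s) f_y/(0.85 f'_c b) = (7.02 − 1.79) × 60/(0.85 × 3 × 14.6) = 8.429 in.
c = a/β₁ = 8.429/0.85 = 9.916 in; ε'_s = 0.003(c − d')/c = 0.0021 ≥ ε_y = 0.0021, so the compression steel yields.
M_n = (A_s − A'_s) f_y (d − a/2) + A'_s f_y (d − d') = 313.8 × (27.1 − 4.2145) + 107.4 × (27.1 − 2.9) = 7181.5 + 2599.1 = 9780.6 kip·in = 9780.6/12 = 815.05 kip·ft.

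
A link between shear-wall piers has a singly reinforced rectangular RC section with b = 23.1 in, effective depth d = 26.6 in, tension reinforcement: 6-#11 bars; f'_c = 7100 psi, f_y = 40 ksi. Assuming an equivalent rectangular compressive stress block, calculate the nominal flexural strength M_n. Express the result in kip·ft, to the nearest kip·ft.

A_s = 6 × 1.56 = 9.36 in².
T = A_s f_y = 9.36 × 40 = 374.4 kips.
a = T/(0.85 f'_c b) = 374.4/(0.85 × 7.1 × 23.1) = 2.686 in.
M_n = T(d − a/2) = 374.4 × (26.6 − 1.343) = 9456.2 kip·in = 9456.2/12 = 788.02 kip·ft.

M_n ≈ 788 kip·ft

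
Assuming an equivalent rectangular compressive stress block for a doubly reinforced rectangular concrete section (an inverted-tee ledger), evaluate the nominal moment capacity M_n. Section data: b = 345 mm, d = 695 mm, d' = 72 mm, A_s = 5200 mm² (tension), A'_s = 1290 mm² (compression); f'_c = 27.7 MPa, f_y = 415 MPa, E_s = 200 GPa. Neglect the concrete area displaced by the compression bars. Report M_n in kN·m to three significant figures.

M_n ≈ 1300 kN·m

Assume both tension and compression steel yield.
Net tension couple steel: A_s − A'_s = 3910 mm².
a = (A_s − A'_s) f_y / (0.85 f'_c b) = 1622650/(0.85 × 27.7 × 345) = 199.76 mm.
c = a/β₁ = 199.76/0.85 = 235.01 mm; ε'_s = 0.003(c − d')/c = 0.0021 ≥ f_y/E_s = 0.0021, so compression steel does yield.
M_n = (A_s − A'_s) f_y (d − a/2) + A'_s f_y (d − d') = [1622650 × (695 − 99.88) + 535350 × (695 − 72)] × 10⁻⁶ = 965.67 + 333.52 = 1299.19 kN·m.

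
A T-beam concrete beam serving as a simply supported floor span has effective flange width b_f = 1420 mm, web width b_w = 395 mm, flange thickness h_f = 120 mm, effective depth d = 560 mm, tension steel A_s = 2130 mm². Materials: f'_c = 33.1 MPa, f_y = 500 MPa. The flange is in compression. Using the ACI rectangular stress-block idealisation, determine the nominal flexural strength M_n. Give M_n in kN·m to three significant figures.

M_n ≈ 582 kN·m

Tension: T = A_s f_y = 2130 × 500 = 1065000 N.
Try a within the flange: a = T/(0.85 f'_c b_f) = 1065000/(0.85 × 33.1 × 1420) = 26.66 mm.
Since a = 26.66 ≤ h_f = 120 mm, the stress block lies entirely in the flange; analyse as a rectangular beam of width b_f.
M_n = T(d − a/2) = 1065000 × (560 − 13.33) = 582.20 × 10⁶ N·mm.
M_n = 582.20 kN·m.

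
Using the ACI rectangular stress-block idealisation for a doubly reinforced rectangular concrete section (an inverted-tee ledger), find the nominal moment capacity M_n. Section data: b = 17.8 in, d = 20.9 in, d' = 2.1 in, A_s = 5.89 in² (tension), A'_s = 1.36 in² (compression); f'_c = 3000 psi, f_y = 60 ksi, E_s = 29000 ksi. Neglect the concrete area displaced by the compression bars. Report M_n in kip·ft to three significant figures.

M_n ≈ 533 kip·ft

Assume both steels yield.
a = (A_s − A'_s) f_y/(0.85 f'_c b) = (5.89 − 1.36) × 60/(0.85 × 3 × 17.8) = 5.988 in.
c = a/β₁ = 5.988/0.85 = 7.045 in; ε'_s = 0.003(c − d')/c = 0.0021 ≥ ε_y = 0.0021, so the compression steel yields.
M_n = (A_s − A'_s) f_y (d − a/2) + A'_s f_y (d − d') = 271.8 × (20.9 − 2.994) + 81.6 × (20.9 − 2.1) = 4866.9 + 1534.1 = 6401.0 kip·in = 6401.0/12 = 533.42 kip·ft.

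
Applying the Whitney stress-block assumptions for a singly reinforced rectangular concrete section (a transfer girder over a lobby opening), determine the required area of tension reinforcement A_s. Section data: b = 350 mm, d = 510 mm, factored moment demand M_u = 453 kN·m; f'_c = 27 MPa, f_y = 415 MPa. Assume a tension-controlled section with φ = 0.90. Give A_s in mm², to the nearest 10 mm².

A_s ≈ 2770 mm²

M_n = M_u/φ = 453/0.90 = 503.333 kN·m.
With M_n = 0.85 f'_c a b (d − a/2), solve the quadratic for a:
a = d − √(d² − 2M_n/(0.85 f'_c b)) = 510 − √(510² − 2 × 503.333×10⁶/(0.85 × 27 × 350)) = 142.88 mm.
A_s = 0.85 f'_c a b / f_y = 0.85 × 27 × 142.88 × 350 / 415 = 2765.5 mm².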